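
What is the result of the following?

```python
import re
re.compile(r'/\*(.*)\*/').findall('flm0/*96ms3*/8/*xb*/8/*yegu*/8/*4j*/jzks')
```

Walking the string: at [4:36] match '/*96ms3*/8/*xb*/8/*yegu*/8/*4j*/', group 1 = '96ms3*/8/*xb*/8/*yegu*/8/*4j'.
One capturing group, so `findall` returns just the captured substring from the one match — 1 in all.

['96ms3*/8/*xb*/8/*yegu*/8/*4j']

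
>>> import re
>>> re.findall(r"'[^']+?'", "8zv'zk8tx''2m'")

Walking the string: at [3:10] → "'zk8tx'"; at [10:14] → "'2m'".
Since nothing is captured, `findall` lists the 2 matched substrings directly.

["'zk8tx'", "'2m'"]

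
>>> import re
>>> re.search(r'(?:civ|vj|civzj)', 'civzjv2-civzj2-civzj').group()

Branches in `(...|...)` are attempted left-to-right; the first branch that allows the whole pattern to succeed is taken.
`re.search` tries every starting position until one works.
The match spans [0:3] → 'civ'.

'civ'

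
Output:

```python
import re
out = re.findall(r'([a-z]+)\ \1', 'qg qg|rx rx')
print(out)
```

After group 1 captures some text, `\1` only succeeds where that same text appears again.
Matches: at [0:5] match 'qg qg', group 1 = 'qg'; at [6:11] match 'rx rx', group 1 = 'rx'.
Because there's exactly one group, `findall` drops the full match and keeps group 1 from each hit.

['qg', 'rx']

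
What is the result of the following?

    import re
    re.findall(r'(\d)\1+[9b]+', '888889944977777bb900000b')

['8', '4', '7', '0']

The backreference `\1` re-matches whatever the first group consumed, character for character.
Matches: at [0:7] match '8888899', group 1 = '8'; at [7:10] match '449', group 1 = '4'; at [10:18] match '77777bb9', group 1 = '7'; at [18:24] match '00000b', group 1 = '0'.
Because there's exactly one group, `findall` drops the full match and keeps group 1 from each hit.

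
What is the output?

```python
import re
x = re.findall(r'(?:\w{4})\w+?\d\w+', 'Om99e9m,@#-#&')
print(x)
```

`findall` yields the raw match text (1 of them) because the pattern has no groups.

['Om99e9m']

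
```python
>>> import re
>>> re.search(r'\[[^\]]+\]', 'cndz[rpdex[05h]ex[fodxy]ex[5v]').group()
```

'[rpdex[05h]'

`re.search` tries every starting position until one works.
The match spans [4:15] → '[rpdex[05h]'.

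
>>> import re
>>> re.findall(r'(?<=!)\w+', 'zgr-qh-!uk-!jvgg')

The lookaround is zero-width — it requires the adjacent text to match without consuming it, so the asserted text isn't part of the match.
Since nothing is captured, `findall` lists the 2 matched substrings directly.

['uk', 'jvgg']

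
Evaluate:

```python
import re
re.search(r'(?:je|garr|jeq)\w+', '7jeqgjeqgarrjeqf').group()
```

The match spans [1:16] → 'jeqgjeqgarrjeqf'.

'jeqgjeqgarrjeqf'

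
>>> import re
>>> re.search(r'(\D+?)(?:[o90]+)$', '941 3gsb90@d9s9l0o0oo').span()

(15, 21)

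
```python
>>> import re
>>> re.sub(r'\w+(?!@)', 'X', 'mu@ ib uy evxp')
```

'Xu@ X X X'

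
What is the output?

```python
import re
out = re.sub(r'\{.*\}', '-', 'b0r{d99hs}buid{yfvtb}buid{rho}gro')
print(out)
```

b0r-gro

Each match is replaced by '-'.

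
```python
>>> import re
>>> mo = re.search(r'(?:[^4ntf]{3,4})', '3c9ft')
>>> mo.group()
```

The match spans [0:3] → '3c9'.

'3c9'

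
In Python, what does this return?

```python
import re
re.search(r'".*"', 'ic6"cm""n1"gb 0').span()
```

`re.search` scans for the first position where the pattern succeeds.
The match spans [3:11] → '"cm""n1"'.

(3, 11)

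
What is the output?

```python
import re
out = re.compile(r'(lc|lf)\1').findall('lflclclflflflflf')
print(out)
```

['lc', 'lf', 'lf']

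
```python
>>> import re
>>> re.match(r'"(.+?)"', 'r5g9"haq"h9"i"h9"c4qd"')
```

`re.match` won't scan ahead — the pattern has to work from the very first character.
Here the pattern fails at index 0, so the call returns None.

None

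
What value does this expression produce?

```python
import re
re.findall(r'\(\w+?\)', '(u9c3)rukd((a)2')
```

Walking the string: at [0:6] → '(u9c3)'; at [11:14] → '(a)'.
No capturing groups, so `findall` returns the 2 full match strings.

['(u9c3)', '(a)']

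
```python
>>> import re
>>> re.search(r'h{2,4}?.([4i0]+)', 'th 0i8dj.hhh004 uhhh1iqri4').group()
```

'hhh004'

Pattern: 2 to 4 of the literal 'h' (lazy), then any character; then one or more of one of [4i0] (captured).
Unlike `match`, `search` isn't anchored — it looks for the pattern anywhere in the string.
The match spans [9:15] → 'hhh004'.
Captured: group 1 = '004'.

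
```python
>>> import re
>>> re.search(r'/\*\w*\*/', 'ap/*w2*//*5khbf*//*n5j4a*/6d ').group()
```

'/*w2*/'

The match spans [2:8] → '/*w2*/'.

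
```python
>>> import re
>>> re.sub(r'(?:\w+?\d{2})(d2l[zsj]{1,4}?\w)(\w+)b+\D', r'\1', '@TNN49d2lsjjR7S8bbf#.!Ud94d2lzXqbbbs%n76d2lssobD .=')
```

'@d2lsj#.!d2lzX%d2lss .='

The pattern matches one or more of a word character (lazy), then exactly 2 of a digit (non-capturing group); then the literal 'd2l', then 1 to 4 of one of [zsj] (lazy), then a word character (captured); then one or more of a word character (captured); then one or more of a literal 'b'; then a non-digit.
Because the quantifier is non-greedy, it stops expanding at the earliest point where the rest of the pattern can succeed.
Matches: at [1:19] → 'TNN49d2lsjjR7S8bbf'; at [22:36] → 'Ud94d2lzXqbbbs'; at [37:48] → 'n76d2lssobD'.
The replacement refers to a captured group, so each match is rewritten using its own captured text.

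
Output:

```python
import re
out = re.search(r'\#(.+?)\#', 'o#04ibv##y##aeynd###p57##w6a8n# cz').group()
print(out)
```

`search` walks the string left to right and returns the first match it finds.
The match spans [1:8] → '#04ibv#'.
Captured: group 1 = '04ibv'.

#04ibv#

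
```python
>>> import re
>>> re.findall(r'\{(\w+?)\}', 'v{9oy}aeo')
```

Scanning left to right: at [1:6] match '{9oy}', group 1 = '9oy'.
`findall` collects group 1 from the one match (1 total).

['9oy']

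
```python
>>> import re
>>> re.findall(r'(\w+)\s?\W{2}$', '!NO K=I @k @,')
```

`findall` collects group 1 from the one match (1 total).

['k']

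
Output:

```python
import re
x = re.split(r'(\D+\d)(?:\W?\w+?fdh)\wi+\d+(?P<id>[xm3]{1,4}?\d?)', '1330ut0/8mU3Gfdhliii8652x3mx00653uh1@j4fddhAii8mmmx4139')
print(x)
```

['1330', 'ut0', 'x3', 'mx00653uh1@j4fddhAii8mmmx4139']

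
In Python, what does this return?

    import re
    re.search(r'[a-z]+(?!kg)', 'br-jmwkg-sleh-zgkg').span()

(0, 2)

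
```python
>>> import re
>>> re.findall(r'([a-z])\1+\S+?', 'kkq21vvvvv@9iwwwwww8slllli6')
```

['k', 'v', 'w', 'l']

`\1` is not a pattern — it's the concrete string captured by group 1, re-applied verbatim.
Because there's exactly one group, `findall` drops the full match and keeps group 1 from each hit.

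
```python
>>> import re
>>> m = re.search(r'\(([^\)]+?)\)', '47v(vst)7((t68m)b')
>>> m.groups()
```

`search` walks the string left to right and returns the first match it finds.
The match spans [3:8] → '(vst)'.
Captured: group 1 = 'vst'.

('vst',)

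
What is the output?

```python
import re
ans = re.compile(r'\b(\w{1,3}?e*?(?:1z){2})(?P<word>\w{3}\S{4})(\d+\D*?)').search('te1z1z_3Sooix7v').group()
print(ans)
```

te1z1z_3Sooix7

This matches a word boundary (`\b`, zero-width); then 1 to 3 of a word character (lazy), then zero or more of the literal 'e' (lazy), then the literal '1z' repeated 2 times (captured); then exactly 3 of a word character, then exactly 4 of a non-whitespace character (captured as 'word'); then one or more of a digit, then zero or more of a non-digit (lazy) (captured).
Because the quantifier is non-greedy, it stops expanding at the earliest point where the rest of the pattern can succeed.
`search` walks the string left to right and returns the first match it finds.
The match spans [0:14] → 'te1z1z_3Sooix7'.
Captured: group 1 = 'te1z1z', group 2 = '_3Sooix', group 3 = '7'.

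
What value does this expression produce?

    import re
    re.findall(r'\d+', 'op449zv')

['449']

The pattern matches one or more of a digit.
Scanning left to right: at [2:5] → '449'.
`findall` yields the raw match text (1 of them) because the pattern has no groups.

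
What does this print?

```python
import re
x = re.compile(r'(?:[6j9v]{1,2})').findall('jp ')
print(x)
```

This matches 1 to 2 of one of [6j9v] (non-capturing group).
Scanning left to right: at [0:1] → 'j'.
With no groups in the pattern, `findall` gives back each whole match — 1 here.

['j']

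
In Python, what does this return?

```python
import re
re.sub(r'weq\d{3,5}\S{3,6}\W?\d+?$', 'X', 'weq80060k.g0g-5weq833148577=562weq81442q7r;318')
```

Pattern: the literal 'weq', then 3 to 5 of a digit; then 3 to 6 of a non-whitespace character; then optionally a non-word character, then one or more of a digit (lazy); then anchored at the end.
Every occurrence is swapped for 'X'.

'weq80060k.g0g-5weq833148577=562X'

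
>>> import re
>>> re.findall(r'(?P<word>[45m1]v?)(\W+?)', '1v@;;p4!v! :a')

Multiple groups make `findall` return tuples — one 2-tuple for each match.

[('1v', '@'), ('4', '!')]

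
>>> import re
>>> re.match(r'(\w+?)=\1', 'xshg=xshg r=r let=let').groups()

`\1` has to match the exact text group 1 already captured.
`re.match` won't scan ahead — the pattern has to work from the very first character.
The match spans [0:9] → 'xshg=xshg'.
Captured: group 1 = 'xshg'.

('xshg',)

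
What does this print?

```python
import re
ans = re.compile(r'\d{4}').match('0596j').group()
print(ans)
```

`re.match` won't scan ahead — the pattern has to work from the very first character.
The match spans [0:4] → '0596'.

0596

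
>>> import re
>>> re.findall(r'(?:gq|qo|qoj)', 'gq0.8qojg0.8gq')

['gq', 'qo', 'gq']

Alternation isn't longest-match — the leftmost alternative that fits at this position is chosen.
With no groups in the pattern, `findall` gives back each whole match — 3 here.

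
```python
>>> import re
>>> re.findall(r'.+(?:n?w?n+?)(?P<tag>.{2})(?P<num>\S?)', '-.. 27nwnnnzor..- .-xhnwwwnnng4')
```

2 groups means the one result is a tuple of 2 captured strings — 1 here.

[('g4', '')]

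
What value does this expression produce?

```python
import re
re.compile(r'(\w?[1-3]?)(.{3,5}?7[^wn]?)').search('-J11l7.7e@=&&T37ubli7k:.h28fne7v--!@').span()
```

(0, 7)

The pattern matches optionally a word character, then optionally a character in [1-3] (captured); then 3 to 5 of any character (lazy), then a literal '7', then optionally any character except [wn] (captured).
`search` walks the string left to right and returns the first match it finds.
The match spans [0:7] → '-J11l7.'.
Captured: group 1 = '', group 2 = '-J11l7.'.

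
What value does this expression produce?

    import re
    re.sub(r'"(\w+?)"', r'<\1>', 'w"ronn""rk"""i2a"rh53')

'w<ronn><rk>"<i2a>rh53'

Each match is replaced using the text its own group 1 captured.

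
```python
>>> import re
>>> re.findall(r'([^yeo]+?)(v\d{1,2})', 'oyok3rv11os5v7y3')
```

With 2 capturing groups, `findall` returns a 2-tuple per match.

[('k3r', 'v11'), ('s5', 'v7')]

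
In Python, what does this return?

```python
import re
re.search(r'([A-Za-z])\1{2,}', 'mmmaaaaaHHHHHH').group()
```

`\1` has to match the exact text group 1 already captured.
`re.search` tries every starting position until one works.
The match spans [0:3] → 'mmm'.
Captured: group 1 = 'm'.

'mmm'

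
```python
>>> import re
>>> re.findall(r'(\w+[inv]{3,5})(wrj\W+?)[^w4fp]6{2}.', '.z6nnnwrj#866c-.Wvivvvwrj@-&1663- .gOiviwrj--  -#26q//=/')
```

[('z6nnn', 'wrj#'), ('Wvivvv', 'wrj@-&')]

The pattern matches one or more of a word character, then 3 to 5 of one of [inv] (captured); then the literal 'wrj', then one or more of a non-word character (lazy) (captured); then any character except [w4fp], then exactly 2 of a literal '6'; then any character.
`findall` packs the 2 group values into a tuple for every match.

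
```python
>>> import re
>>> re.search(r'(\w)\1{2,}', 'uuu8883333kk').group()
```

'uuu'

The backreference `\1` re-matches whatever the first group consumed, character for character.
`re.search` scans for the first position where the pattern succeeds.
The match spans [0:3] → 'uuu'.
Captured: group 1 = 'u'.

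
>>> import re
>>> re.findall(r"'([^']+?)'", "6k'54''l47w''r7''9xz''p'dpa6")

['54', 'l47w', 'r7', '9xz', 'p']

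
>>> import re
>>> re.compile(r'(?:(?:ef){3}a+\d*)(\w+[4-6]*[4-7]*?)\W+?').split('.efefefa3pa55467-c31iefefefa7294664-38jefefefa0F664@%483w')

['.', 'pa55467', 'c31i', '4', '38j', 'F664', '%483w']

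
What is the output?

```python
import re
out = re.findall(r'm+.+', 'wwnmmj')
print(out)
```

Pattern: one or more of a literal 'm'; then one or more of any character.
Walking the string: at [3:6] → 'mmj'.
No capturing groups, so `findall` returns the 1 full match string.

['mmj']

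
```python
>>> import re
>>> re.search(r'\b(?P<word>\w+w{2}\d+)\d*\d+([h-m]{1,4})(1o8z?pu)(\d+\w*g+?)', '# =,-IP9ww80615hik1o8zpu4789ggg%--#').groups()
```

('IP9ww8061', 'hik', '1o8zpu', '4789ggg')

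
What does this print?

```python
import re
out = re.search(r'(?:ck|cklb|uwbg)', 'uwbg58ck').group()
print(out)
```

uwbg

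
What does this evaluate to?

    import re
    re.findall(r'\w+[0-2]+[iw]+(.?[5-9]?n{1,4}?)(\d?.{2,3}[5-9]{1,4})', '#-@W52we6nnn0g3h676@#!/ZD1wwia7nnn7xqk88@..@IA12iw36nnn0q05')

[('e6nnn', '0g3h676'), ('a7n', 'nn7'), ('36nnn', '0q05')]

Because the quantifier is non-greedy, it stops expanding at the earliest point where the rest of the pattern can succeed.
Multiple groups make `findall` return tuples — one 2-tuple for each match.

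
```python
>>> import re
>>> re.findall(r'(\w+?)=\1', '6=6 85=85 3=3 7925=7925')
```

['6', '85', '3', '7925']

`\1` has to match the exact text group 1 already captured.
Scanning left to right: at [0:3] match '6=6', group 1 = '6'; at [4:9] match '85=85', group 1 = '85'; at [10:13] match '3=3', group 1 = '3'; at [14:23] match '7925=7925', group 1 = '7925'.
With a single group, `findall` returns only what that group captured — 4 items.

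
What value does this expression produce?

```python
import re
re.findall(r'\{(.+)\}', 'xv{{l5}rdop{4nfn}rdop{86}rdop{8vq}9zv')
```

['{l5}rdop{4nfn}rdop{86}rdop{8vq']

With a single group, `findall` returns only what that group captured — 1 item.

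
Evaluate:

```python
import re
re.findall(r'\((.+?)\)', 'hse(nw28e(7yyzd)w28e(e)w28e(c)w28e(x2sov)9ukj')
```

A `+?`/`*?`/`{m,n}?` starts at its minimum and grows only as far as needed for what follows to match.
Scanning left to right: at [3:16] match '(nw28e(7yyzd)', group 1 = 'nw28e(7yyzd'; at [20:23] match '(e)', group 1 = 'e'; at [27:30] match '(c)', group 1 = 'c'; at [34:41] match '(x2sov)', group 1 = 'x2sov'.
`findall` collects group 1 from each match (4 total).

['nw28e(7yyzd', 'e', 'c', 'x2sov']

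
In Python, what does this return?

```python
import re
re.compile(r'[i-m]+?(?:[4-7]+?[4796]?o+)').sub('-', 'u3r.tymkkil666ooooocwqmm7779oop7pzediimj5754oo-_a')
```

`sub` substitutes '-' at each match site.

'u3r.ty-cwq-p7pzed--_a'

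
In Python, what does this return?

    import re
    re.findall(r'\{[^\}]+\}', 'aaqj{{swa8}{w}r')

Scanning left to right: at [4:11] → '{{swa8}'; at [11:14] → '{w}'.
No capturing groups, so `findall` returns the 2 full match strings.

['{{swa8}', '{w}']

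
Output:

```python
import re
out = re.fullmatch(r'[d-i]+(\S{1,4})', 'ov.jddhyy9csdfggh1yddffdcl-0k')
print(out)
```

Pattern: one or more of a character in [d-i]; then 1 to 4 of a non-whitespace character (captured).
`fullmatch` succeeds only if the pattern covers the string from start to end.
Here there's no way to consume every character, so the call returns None.

None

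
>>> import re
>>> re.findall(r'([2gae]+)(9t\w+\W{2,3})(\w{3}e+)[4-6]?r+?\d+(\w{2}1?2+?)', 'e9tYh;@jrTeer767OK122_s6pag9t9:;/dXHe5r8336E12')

[('e', '9tYh;@', 'jrTee', 'OK12'), ('ag', '9t9:;/', 'dXHe', 'E12')]

This matches one or more of one of [2gae] (captured); then the literal '9t', then one or more of a word character, then 2 to 3 of a non-word character (captured); then exactly 3 of a word character, then one or more of a literal 'e' (captured); then optionally a character in [4-6], then one or more of a literal 'r' (lazy), then one or more of a digit; then exactly 2 of a word character, then optionally the literal '1', then one or more of the literal '2' (lazy) (captured).
Because the quantifier is non-greedy, it stops expanding at the earliest point where the rest of the pattern can succeed.
Walking the string: at [0:20] match 'e9tYh;@jrTeer767OK12', groups = ('e', '9tYh;@', 'jrTee', 'OK12'); at [25:46] match 'ag9t9:;/dXHe5r8336E12', groups = ('ag', '9t9:;/', 'dXHe', 'E12').
Multiple groups make `findall` return tuples — one 4-tuple for each match.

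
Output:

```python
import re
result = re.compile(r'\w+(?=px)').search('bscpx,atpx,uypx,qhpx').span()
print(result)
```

The lookaround is zero-width — it requires the adjacent text to match without consuming it, so the asserted text isn't part of the match.
Unlike `match`, `search` isn't anchored — it looks for the pattern anywhere in the string.
The match spans [0:3] → 'bsc'.

(0, 3)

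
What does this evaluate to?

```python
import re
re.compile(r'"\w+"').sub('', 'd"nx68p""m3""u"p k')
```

'dp k'

Matches: at [1:8] → '"nx68p"'; at [8:12] → '"m3"'; at [12:15] → '"u"'.
`sub` substitutes '' at each match site.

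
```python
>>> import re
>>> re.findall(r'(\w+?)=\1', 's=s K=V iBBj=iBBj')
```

`\1` is not a pattern — it's the concrete string captured by group 1, re-applied verbatim.
Matches: at [0:3] match 's=s', group 1 = 's'; at [8:17] match 'iBBj=iBBj', group 1 = 'iBBj'.
Because there's exactly one group, `findall` drops the full match and keeps group 1 from each hit.

['s', 'iBBj']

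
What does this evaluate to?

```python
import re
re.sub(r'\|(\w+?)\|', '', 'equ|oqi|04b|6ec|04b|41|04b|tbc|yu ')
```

Matches: at [3:8] → '|oqi|'; at [11:16] → '|6ec|'; at [19:23] → '|41|'; at [26:31] → '|tbc|'.
Each match is replaced by ''.

'equ04b04b04byu '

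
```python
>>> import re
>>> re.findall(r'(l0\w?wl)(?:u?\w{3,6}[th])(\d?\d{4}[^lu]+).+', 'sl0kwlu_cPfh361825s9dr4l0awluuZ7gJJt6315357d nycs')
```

[('l0kwl', '361825s9dr4')]

This matches the literal 'l0', then optionally a word character, then the literal 'wl' (captured); then optionally the literal 'u', then 3 to 6 of a word character, then one of [th] (non-capturing group); then optionally a digit, then exactly 4 of a digit, then one or more of any character except [lu] (captured); then one or more of any character.
Walking the string: at [1:49] match 'l0kwlu_cPfh361825s9dr4l0awluuZ7gJJt6315357d nycs', groups = ('l0kwl', '361825s9dr4').
With 2 capturing groups, `findall` returns a 2-tuple per match.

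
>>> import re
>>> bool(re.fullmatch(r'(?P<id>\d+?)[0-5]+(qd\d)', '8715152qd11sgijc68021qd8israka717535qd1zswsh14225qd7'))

Pattern: one or more of a digit (lazy) (captured as 'id'); then one or more of a character in [0-5]; then the literal 'qd', then a digit (captured).
`re.fullmatch` requires the pattern to consume the entire string.
Here there's no way to consume every character, so the call returns None, and `bool(None)` is False.

False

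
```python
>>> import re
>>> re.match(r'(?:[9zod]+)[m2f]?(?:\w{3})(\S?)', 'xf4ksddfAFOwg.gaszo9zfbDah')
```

None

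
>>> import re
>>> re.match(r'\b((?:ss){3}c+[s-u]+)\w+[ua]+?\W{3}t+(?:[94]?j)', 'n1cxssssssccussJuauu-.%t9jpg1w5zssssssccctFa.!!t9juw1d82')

None

The pattern matches a word boundary (`\b`, zero-width); then the literal 'ss' repeated 3 times, then one or more of the literal 'c', then one or more of a character in [s-u] (captured); then one or more of a word character, then one or more of one of [ua] (lazy); then exactly 3 of a non-word character, then one or more of the literal 't'; then optionally one of [94], then the literal 'j' (non-capturing group).
With `match`, the pattern is implicitly anchored at the beginning.
Here the pattern fails at index 0, so the call returns None.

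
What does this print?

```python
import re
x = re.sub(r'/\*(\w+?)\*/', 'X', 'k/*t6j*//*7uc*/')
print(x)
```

kXX

Each match is replaced by 'X'.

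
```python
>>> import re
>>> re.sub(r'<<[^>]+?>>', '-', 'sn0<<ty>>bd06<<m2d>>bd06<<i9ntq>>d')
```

'sn0-bd06-bd06-d'

Matches: at [3:9] → '<<ty>>'; at [13:20] → '<<m2d>>'; at [24:33] → '<<i9ntq>>'.
Every occurrence is swapped for '-'.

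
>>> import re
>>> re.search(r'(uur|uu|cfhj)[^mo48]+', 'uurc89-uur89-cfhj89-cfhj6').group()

Unlike `match`, `search` isn't anchored — it looks for the pattern anywhere in the string.
The match spans [0:4] → 'uurc'.
Captured: group 1 = 'uur'.

'uurc'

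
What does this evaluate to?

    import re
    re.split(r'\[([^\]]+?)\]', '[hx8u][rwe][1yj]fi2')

Matches to split on: at [0:6] → '[hx8u]'; at [6:11] → '[rwe]'; at [11:16] → '[1yj]'.
The group in the pattern means `split` returns the separators' captures alongside the pieces.

['', 'hx8u', '', 'rwe', '', '1yj', 'fi2']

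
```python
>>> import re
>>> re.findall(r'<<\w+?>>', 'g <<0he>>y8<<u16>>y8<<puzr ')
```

['<<0he>>', '<<u16>>']

Walking the string: at [2:9] → '<<0he>>'; at [11:18] → '<<u16>>'.
With no groups in the pattern, `findall` gives back each whole match — 2 here.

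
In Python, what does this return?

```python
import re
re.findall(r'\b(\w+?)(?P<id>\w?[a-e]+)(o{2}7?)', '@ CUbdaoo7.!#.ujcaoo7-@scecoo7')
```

[('C', 'Ubda', 'oo7'), ('u', 'jca', 'oo7'), ('s', 'cec', 'oo7')]

Pattern: a word boundary (`\b`, zero-width); then one or more of a word character (lazy) (captured); then optionally a word character, then one or more of a character in [a-e] (captured as 'id'); then exactly 2 of a literal 'o', then optionally the literal '7' (captured).
The `?` after the quantifier makes it lazy — it takes as little as possible before letting the rest of the pattern try.
Scanning left to right: at [2:10] match 'CUbdaoo7', groups = ('C', 'Ubda', 'oo7'); at [14:21] match 'ujcaoo7', groups = ('u', 'jca', 'oo7'); at [23:30] match 'scecoo7', groups = ('s', 'cec', 'oo7').
With 3 capturing groups, `findall` returns a 3-tuple per match.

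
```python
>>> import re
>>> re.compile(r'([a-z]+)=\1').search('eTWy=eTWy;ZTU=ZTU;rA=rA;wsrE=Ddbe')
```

`\1` has to match the exact text group 1 already captured.
Here no position works, so the call returns None.

None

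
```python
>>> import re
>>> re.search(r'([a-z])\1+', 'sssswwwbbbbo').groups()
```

The match spans [0:4] → 'ssss'.
Captured: group 1 = 's'.

('s',)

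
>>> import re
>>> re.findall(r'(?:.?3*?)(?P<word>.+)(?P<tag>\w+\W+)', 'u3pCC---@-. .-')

This matches optionally any character, then zero or more of the literal '3' (lazy) (non-capturing group); then one or more of any character (captured as 'word'); then one or more of a word character, then one or more of a non-word character (captured as 'tag').
Matches: at [0:14] match 'u3pCC---@-. .-', groups = ('3pC', 'C---@-. .-').
`findall` packs the 2 group values into a tuple for every match.

[('3pC', 'C---@-. .-')]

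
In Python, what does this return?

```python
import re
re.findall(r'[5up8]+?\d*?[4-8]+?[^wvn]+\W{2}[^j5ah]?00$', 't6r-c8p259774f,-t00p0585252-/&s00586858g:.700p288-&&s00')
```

This matches one or more of one of [5up8] (lazy); then zero or more of a digit (lazy), then one or more of a character in [4-8] (lazy), then one or more of any character except [wvn]; then exactly 2 of a non-word character, then optionally any character except [j5ah], then the literal '00'; then anchored at the end.
Scanning left to right: at [5:55] → '8p259774f,-t00p0585252-/&s00586858g:.700p288-&&s00'.
Since nothing is captured, `findall` lists the 1 matched substring directly.

['8p259774f,-t00p0585252-/&s00586858g:.700p288-&&s00']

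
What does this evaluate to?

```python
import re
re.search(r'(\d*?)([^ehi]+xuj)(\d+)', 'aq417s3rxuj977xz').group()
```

The pattern matches zero or more of a digit (lazy) (captured); then one or more of any character except [ehi], then the literal 'xuj' (captured); then one or more of a digit (captured).
The match spans [0:14] → 'aq417s3rxuj977'.

'aq417s3rxuj977'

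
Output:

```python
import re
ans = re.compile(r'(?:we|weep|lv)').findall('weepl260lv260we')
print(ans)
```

['we', 'lv', 'we']

Alternation tries branches left to right and keeps the first one that lets the overall match succeed at that position.
Walking the string: at [0:2] → 'we'; at [8:10] → 'lv'; at [13:15] → 'we'.
No capturing groups, so `findall` returns the 3 full match strings.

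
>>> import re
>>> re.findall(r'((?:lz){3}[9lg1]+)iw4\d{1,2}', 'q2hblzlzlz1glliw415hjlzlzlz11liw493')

Pattern: the literal 'lz' repeated 3 times, then one or more of one of [9lg1] (captured); then the literal 'iw4', then 1 to 2 of a digit.
With a single group, `findall` returns only what that group captured — 2 items.

['lzlzlz1gll', 'lzlzlz11l']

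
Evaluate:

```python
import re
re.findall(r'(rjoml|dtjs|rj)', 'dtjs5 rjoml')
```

['dtjs', 'rjoml']

Alternation tries branches left to right and keeps the first one that lets the overall match succeed at that position.
With a single group, `findall` returns only what that group captured — 2 items.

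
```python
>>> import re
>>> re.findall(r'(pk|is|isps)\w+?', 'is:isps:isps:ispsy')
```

['is', 'is', 'is']

The regex engine tests alternatives in the order written; an earlier branch that matches wins even if a later one would match more.
Walking the string: at [3:6] match 'isp', group 1 = 'is'; at [8:11] match 'isp', group 1 = 'is'; at [13:16] match 'isp', group 1 = 'is'.
Because there's exactly one group, `findall` drops the full match and keeps group 1 from each hit.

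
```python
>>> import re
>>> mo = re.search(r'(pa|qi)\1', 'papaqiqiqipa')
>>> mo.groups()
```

('pa',)

The match spans [0:4] → 'papa'.
Captured: group 1 = 'pa'.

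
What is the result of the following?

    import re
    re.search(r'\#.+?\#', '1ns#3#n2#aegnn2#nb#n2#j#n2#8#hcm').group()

`re.search` scans for the first position where the pattern succeeds.
The match spans [3:6] → '#3#'.

'#3#'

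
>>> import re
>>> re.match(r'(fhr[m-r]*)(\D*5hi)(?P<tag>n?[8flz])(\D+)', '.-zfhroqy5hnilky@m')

None

This matches the literal 'fhr', then zero or more of a character in [m-r] (captured); then zero or more of a non-digit, then the literal '5hi' (captured); then optionally a literal 'n', then one of [8flz] (captured as 'tag'); then one or more of a non-digit (captured).
`re.match` only tries the pattern at the start of the string.
Here the pattern fails at index 0, so the call returns None.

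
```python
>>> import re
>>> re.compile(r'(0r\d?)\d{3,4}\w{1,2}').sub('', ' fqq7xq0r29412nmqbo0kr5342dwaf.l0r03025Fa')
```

' fqq7xqqbo0kr5342dwaf.l'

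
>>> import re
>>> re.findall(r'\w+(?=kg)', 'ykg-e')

['y']

Lookahead/lookbehind check context without consuming it, so the matched span excludes the asserted characters.
Walking the string: at [0:1] → 'y'.
`findall` yields the raw match text (1 of them) because the pattern has no groups.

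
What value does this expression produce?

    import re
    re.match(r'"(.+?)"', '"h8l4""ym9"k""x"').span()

Because the quantifier is non-greedy, it stops expanding at the earliest point where the rest of the pattern can succeed.
With `match`, the pattern is implicitly anchored at the beginning.
The match spans [0:6] → '"h8l4"'.
Captured: group 1 = 'h8l4'.

(0, 6)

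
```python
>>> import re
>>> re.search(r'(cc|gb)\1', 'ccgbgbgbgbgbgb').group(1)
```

'gb'

`\1` is not a pattern — it's the concrete string captured by group 1, re-applied verbatim.
`search` walks the string left to right and returns the first match it finds.
The match spans [2:6] → 'gbgb'.
Captured: group 1 = 'gb'.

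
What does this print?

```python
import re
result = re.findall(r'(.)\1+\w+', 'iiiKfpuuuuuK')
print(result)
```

['i']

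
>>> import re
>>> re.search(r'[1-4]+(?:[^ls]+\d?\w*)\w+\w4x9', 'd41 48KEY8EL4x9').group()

'41 48KEY8EL4x9'

This matches one or more of a character in [1-4]; then one or more of any character except [ls], then optionally a digit, then zero or more of a word character (non-capturing group); then one or more of a word character, then a word character, then the literal '4x9'.
The match spans [1:15] → '41 48KEY8EL4x9'.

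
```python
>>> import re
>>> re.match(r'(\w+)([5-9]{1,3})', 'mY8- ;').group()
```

The pattern matches one or more of a word character (captured); then 1 to 3 of a character in [5-9] (captured).
`re.match` won't scan ahead — the pattern has to work from the very first character.
The match spans [0:3] → 'mY8'.
Captured: group 1 = 'mY', group 2 = '8'.

'mY8'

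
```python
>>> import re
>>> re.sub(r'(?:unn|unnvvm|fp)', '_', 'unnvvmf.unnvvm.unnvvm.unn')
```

'_vvmf._vvm._vvm._'

Alternation tries branches left to right and keeps the first one that lets the overall match succeed at that position.
Matches: at [0:3] → 'unn'; at [8:11] → 'unn'; at [15:18] → 'unn'; at [22:25] → 'unn'.
`sub` substitutes '_' at each match site.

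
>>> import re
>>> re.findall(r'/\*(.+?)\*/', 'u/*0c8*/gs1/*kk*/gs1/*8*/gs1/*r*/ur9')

Matches: at [1:8] match '/*0c8*/', group 1 = '0c8'; at [11:17] match '/*kk*/', group 1 = 'kk'; at [20:25] match '/*8*/', group 1 = '8'; at [28:33] match '/*r*/', group 1 = 'r'.
`findall` collects group 1 from each match (4 total).

['0c8', 'kk', '8', 'r']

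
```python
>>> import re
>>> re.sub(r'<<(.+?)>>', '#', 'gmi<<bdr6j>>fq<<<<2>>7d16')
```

Each match is replaced by '#'.

'gmi#fq#7d16'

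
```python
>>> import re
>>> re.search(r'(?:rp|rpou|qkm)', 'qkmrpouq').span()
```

Unlike `match`, `search` isn't anchored — it looks for the pattern anywhere in the string.
The match spans [0:3] → 'qkm'.

(0, 3)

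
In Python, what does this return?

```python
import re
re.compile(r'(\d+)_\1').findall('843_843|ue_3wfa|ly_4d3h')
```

After group 1 captures some text, `\1` only succeeds where that same text appears again.
One capturing group, so `findall` returns just the captured substring from the one match — 1 in all.

['843']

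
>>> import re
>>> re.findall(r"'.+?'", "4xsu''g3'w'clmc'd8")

["''g3'", "'clmc'"]

The `?` after the quantifier makes it lazy — it takes as little as possible before letting the rest of the pattern try.
Matches: at [4:9] → "''g3'"; at [10:16] → "'clmc'".
With no groups in the pattern, `findall` gives back each whole match — 2 here.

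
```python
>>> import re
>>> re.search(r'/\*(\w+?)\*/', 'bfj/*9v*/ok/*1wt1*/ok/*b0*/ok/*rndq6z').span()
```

(3, 9)

Unlike `match`, `search` isn't anchored — it looks for the pattern anywhere in the string.
The match spans [3:9] → '/*9v*/'.
Captured: group 1 = '9v'.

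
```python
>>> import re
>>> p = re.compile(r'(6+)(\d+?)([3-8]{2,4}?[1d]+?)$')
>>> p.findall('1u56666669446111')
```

[('666666', '9', '446111')]

Because the quantifier is non-greedy, it stops expanding at the earliest point where the rest of the pattern can succeed.
3 groups means the one result is a tuple of 3 captured strings — 1 here.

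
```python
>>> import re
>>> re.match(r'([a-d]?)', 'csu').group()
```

'c'

The pattern matches optionally a character in [a-d] (captured).
`match` is anchored at position 0; if the pattern doesn't fit there, it returns None.
The match spans [0:1] → 'c'.
Captured: group 1 = 'c'.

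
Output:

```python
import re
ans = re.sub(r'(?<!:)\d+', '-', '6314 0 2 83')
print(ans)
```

- - - -

The negative lookaround is zero-width — it rules out positions where the adjacent text would match, without consuming anything.
Matches: at [0:4] → '6314'; at [5:6] → '0'; at [7:8] → '2'; at [9:11] → '83'.
`sub` substitutes '-' at each match site.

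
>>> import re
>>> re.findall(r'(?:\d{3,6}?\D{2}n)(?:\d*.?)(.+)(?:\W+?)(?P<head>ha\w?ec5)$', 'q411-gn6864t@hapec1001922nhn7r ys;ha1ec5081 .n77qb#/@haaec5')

This matches 3 to 6 of a digit (lazy), then exactly 2 of a non-digit, then a literal 'n' (non-capturing group); then zero or more of a digit, then optionally any character (non-capturing group); then one or more of any character (captured); then one or more of a non-word character (lazy) (non-capturing group); then the literal 'ha', then optionally a word character, then the literal 'ec5' (captured as 'head'); then anchored at the end.
Matches: at [1:59] match '411-gn6864t@hapec1001922nhn7r ys;ha1ec5081 .n77qb#/@haaec5', groups = ('@hapec1001922nhn7r ys;ha1ec5081 .n77qb#/', 'haaec5').
Multiple groups make `findall` return tuples — one 2-tuple for the one match.

[('@hapec1001922nhn7r ys;ha1ec5081 .n77qb#/', 'haaec5')]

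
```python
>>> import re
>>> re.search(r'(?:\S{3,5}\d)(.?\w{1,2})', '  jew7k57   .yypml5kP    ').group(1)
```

Pattern: 3 to 5 of a non-whitespace character, then a digit (non-capturing group); then optionally any character, then 1 to 2 of a word character (captured).
`search` walks the string left to right and returns the first match it finds.
The match spans [2:9] → 'jew7k57'.
Captured: group 1 = '7'.

'7'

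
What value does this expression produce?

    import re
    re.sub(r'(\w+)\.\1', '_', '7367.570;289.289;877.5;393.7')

A backreference is literal: `\1` must see the identical characters the first group matched.
Matches: at [9:16] → '289.289'.
`sub` substitutes '_' at each match site.

'7367.570;_;877.5;393.7'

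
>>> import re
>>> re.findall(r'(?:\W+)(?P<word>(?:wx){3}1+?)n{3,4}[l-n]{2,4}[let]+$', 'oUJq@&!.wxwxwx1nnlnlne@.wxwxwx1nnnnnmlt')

The pattern matches one or more of a non-word character (non-capturing group); then the literal 'wx' repeated 3 times, then one or more of the literal '1' (lazy) (captured as 'word'); then 3 to 4 of a literal 'n', then 2 to 4 of a character in [l-n], then one or more of one of [let]; then anchored at the end.
Scanning left to right: at [22:39] match '@.wxwxwx1nnnnnmlt', group 1 = 'wxwxwx1'.
Because there's exactly one group, `findall` drops the full match and keeps group 1 from the one hit.

['wxwxwx1']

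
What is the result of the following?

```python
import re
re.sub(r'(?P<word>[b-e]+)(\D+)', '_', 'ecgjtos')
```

'_'

This matches one or more of a character in [b-e] (captured as 'word'); then one or more of a non-digit (captured).
Each match is replaced by '_'.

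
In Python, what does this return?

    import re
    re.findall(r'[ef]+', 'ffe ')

['ffe']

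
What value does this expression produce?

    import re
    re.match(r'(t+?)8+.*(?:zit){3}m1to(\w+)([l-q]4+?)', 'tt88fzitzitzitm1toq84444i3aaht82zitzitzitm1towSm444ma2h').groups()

The match spans [0:49] → 'tt88fzitzitzitm1toq84444i3aaht82zitzitzitm1towSm4'.
Captured: group 1 = 'tt', group 2 = 'wS', group 3 = 'm4'.

('tt', 'wS', 'm4')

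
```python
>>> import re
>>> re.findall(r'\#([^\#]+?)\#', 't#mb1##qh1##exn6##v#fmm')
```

['mb1', 'qh1', 'exn6', 'v']

`findall` collects group 1 from each match (4 total).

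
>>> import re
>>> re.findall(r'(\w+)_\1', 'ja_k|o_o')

The backreference `\1` re-matches whatever the first group consumed, character for character.
Matches: at [5:8] match 'o_o', group 1 = 'o'.
`findall` collects group 1 from the one match (1 total).

['o']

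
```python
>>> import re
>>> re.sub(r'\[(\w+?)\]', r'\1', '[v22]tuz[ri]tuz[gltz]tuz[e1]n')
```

'v22tuzrituzgltztuze1n'

Matches: at [0:5] → '[v22]'; at [8:12] → '[ri]'; at [15:21] → '[gltz]'; at [24:28] → '[e1]'.
`\1` in the replacement pulls in group 1's text for each match.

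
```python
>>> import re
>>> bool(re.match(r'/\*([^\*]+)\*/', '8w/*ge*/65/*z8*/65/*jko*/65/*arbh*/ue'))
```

False

With `match`, the pattern is implicitly anchored at the beginning.
Here the pattern fails at index 0, so the call returns None, and `bool(None)` is False.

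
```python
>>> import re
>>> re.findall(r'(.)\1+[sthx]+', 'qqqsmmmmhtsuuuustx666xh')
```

['q', 'm', 'u', '6']

The backreference `\1` re-matches whatever the first group consumed, character for character.
One capturing group, so `findall` returns just the captured substring from each match — 4 in all.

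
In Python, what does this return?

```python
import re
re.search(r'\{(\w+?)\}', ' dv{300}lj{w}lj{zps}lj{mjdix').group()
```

'{300}'

`re.search` tries every starting position until one works.
The match spans [3:8] → '{300}'.
Captured: group 1 = '300'.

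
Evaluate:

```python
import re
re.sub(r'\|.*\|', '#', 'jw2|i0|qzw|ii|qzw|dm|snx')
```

Matches: at [3:21] → '|i0|qzw|ii|qzw|dm|'.
Every occurrence is swapped for '#'.

'jw2#snx'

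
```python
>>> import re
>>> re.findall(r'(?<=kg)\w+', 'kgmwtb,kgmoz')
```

Lookahead/lookbehind check context without consuming it, so the matched span excludes the asserted characters.
With no groups in the pattern, `findall` gives back each whole match — 2 here.

['mwtb', 'moz']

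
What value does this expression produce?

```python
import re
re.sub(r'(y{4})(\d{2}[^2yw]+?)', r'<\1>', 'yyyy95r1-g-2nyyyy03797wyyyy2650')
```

'<yyyy>1-g-2n<yyyy>97w<yyyy>0'

This matches exactly 4 of a literal 'y' (captured); then exactly 2 of a digit, then one or more of any character except [2yw] (lazy) (captured).
Because the quantifier is non-greedy, it stops expanding at the earliest point where the rest of the pattern can succeed.
Matches: at [0:7] → 'yyyy95r'; at [13:20] → 'yyyy037'; at [23:30] → 'yyyy265'.
The replacement refers to a captured group, so each match is rewritten using its own captured text.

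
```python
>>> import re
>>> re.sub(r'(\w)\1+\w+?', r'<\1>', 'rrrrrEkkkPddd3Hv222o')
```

`\1` is not a pattern — it's the concrete string captured by group 1, re-applied verbatim.
Matches: at [0:6] → 'rrrrrE'; at [6:10] → 'kkkP'; at [10:14] → 'ddd3'; at [16:20] → '222o'.
`\1` in the replacement pulls in group 1's text for each match.

'<r><k><d>Hv<2>'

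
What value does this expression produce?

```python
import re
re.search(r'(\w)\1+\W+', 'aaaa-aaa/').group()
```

'aaaa-'

`\1` is not a pattern — it's the concrete string captured by group 1, re-applied verbatim.
Unlike `match`, `search` isn't anchored — it looks for the pattern anywhere in the string.
The match spans [0:5] → 'aaaa-'.
Captured: group 1 = 'a'.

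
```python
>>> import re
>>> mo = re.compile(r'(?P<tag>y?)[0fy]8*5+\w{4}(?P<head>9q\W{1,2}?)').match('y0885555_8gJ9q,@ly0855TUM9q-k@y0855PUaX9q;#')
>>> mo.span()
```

(0, 15)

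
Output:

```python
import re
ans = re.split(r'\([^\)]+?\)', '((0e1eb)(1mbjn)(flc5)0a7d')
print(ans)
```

Matches to split on: at [0:8] → '((0e1eb)'; at [8:15] → '(1mbjn)'; at [15:21] → '(flc5)'.
`split` removes every match and returns the 4 fragments in between.

['', '', '', '0a7d']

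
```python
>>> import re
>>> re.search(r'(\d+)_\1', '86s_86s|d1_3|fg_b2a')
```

After group 1 captures some text, `\1` only succeeds where that same text appears again.
Here no position works, so the call returns None.

None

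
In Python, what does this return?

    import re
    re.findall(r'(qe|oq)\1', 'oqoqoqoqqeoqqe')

A backreference is literal: `\1` must see the identical characters the first group matched.
Because there's exactly one group, `findall` drops the full match and keeps group 1 from each hit.

['oq', 'oq']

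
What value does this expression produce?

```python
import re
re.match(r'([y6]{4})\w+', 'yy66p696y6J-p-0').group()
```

The pattern matches exactly 4 of one of [y6] (captured); then one or more of a word character.
With `match`, the pattern is implicitly anchored at the beginning.
The match spans [0:11] → 'yy66p696y6J'.
Captured: group 1 = 'yy66'.

'yy66p696y6J'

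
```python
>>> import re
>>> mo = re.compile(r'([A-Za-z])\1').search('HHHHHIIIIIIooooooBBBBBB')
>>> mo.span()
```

(0, 2)

The backreference `\1` re-matches whatever the first group consumed, character for character.
`re.search` scans for the first position where the pattern succeeds.
The match spans [0:2] → 'HH'.
Captured: group 1 = 'H'.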